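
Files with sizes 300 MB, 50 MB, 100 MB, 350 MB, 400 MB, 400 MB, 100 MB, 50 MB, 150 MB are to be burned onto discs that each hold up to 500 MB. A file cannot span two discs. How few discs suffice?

Total = 400 + 400 + 350 + 300 + 150 + 100 + 100 + 50 + 50 = 1900 MB.
Lower bound: ⌈1900/500⌉ = 4 discs.
A packing using 4 discs:
  disc 1: 400 + 100 = 500
  disc 2: 400 + 100 = 500
  disc 3: 350 + 150 = 500
  disc 4: 300 + 50 + 50 = 400
This matches the lower bound, so 4 is optimal.

4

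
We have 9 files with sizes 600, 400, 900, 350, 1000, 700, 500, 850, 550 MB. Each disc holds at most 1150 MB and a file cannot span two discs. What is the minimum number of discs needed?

Total = 1000 + 900 + 850 + 700 + 600 + 550 + 500 + 400 + 350 = 5850 MB.
Lower bound: ⌈5850/1150⌉ = 6 discs.
A packing using 6 discs:
  disc 1: 1000 = 1000
  disc 2: 900 = 900
  disc 3: 850 = 850
  disc 4: 700 + 400 = 1100
  disc 5: 600 + 550 = 1150
  disc 6: 500 + 350 = 850
This matches the lower bound, so 6 is optimal.

6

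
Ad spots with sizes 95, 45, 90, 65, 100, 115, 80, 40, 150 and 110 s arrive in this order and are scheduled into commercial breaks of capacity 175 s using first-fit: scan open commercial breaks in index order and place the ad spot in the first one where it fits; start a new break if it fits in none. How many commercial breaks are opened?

  95 → break 1 (new)  [load 95/175]
  45 → break 1  [load 140/175]
  90 → break 2 (new)  [load 90/175]
  65 → break 2  [load 155/175]
  100 → break 3 (new)  [load 100/175]
  115 → break 4 (new)  [load 115/175]
  80 → break 5 (new)  [load 80/175]
  40 → break 3  [load 140/175]
  150 → break 6 (new)  [load 150/175]
  110 → break 7 (new)  [load 110/175]
7 commercial breaks opened.

7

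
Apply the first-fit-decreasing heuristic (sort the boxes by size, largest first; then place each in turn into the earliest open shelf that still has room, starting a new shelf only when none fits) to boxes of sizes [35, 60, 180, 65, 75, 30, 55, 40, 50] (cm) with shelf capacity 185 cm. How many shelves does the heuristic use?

4

Sorted descending: 180, 75, 65, 60, 55, 50, 40, 35, 30.
  180 → shelf 1 (new)  [load 180/185]
  75 → shelf 2 (new)  [load 75/185]
  65 → shelf 2  [load 140/185]
  60 → shelf 3 (new)  [load 60/185]
  55 → shelf 3  [load 115/185]
  50 → shelf 3  [load 165/185]
  40 → shelf 2  [load 180/185]
  35 → shelf 4 (new)  [load 35/185]
  30 → shelf 4  [load 65/185]
4 shelves opened.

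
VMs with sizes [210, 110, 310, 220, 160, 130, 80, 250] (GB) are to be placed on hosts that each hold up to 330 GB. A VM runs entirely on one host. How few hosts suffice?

Total = 310 + 250 + 220 + 210 + 160 + 130 + 110 + 80 = 1470 GB.
Lower bound: ⌈1470/330⌉ = 5 hosts.
A packing using 5 hosts:
  host 1: 310 = 310
  host 2: 250 + 80 = 330
  host 3: 220 + 110 = 330
  host 4: 210 = 210
  host 5: 160 + 130 = 290
This matches the lower bound, so 5 is optimal.

5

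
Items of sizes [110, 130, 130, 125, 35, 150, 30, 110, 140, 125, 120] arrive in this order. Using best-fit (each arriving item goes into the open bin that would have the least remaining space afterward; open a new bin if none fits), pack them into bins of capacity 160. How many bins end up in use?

9

  110 → bin 1 (new)  [load 110/160]
  130 → bin 2 (new)  [load 130/160]
  130 → bin 3 (new)  [load 130/160]
  125 → bin 4 (new)  [load 125/160]
  35 → bin 4  [load 160/160]
  150 → bin 5 (new)  [load 150/160]
  30 → bin 2  [load 160/160]
  110 → bin 6 (new)  [load 110/160]
  140 → bin 7 (new)  [load 140/160]
  125 → bin 8 (new)  [load 125/160]
  120 → bin 9 (new)  [load 120/160]
9 bins opened.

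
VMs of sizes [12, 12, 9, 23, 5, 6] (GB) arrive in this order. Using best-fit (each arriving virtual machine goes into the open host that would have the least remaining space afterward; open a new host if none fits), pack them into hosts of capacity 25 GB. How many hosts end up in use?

  12 → host 1 (new)  [load 12/25]
  12 → host 1  [load 24/25]
  9 → host 2 (new)  [load 9/25]
  23 → host 3 (new)  [load 23/25]
  5 → host 2  [load 14/25]
  6 → host 2  [load 20/25]
3 hosts opened.

3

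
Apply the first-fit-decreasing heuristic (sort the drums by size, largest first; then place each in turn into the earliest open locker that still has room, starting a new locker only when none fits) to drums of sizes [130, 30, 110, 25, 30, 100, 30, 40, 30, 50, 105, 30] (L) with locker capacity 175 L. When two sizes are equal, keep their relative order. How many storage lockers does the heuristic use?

Sorted descending: 130, 110, 105, 100, 50, 40, 30, 30, 30, 30, 30, 25.
  130 → locker 1 (new)  [load 130/175]
  110 → locker 2 (new)  [load 110/175]
  105 → locker 3 (new)  [load 105/175]
  100 → locker 4 (new)  [load 100/175]
  50 → locker 2  [load 160/175]
  40 → locker 1  [load 170/175]
  30 → locker 3  [load 135/175]
  30 → locker 3  [load 165/175]
  30 → locker 4  [load 130/175]
  30 → locker 4  [load 160/175]
  30 → locker 5 (new)  [load 30/175]
  25 → locker 5  [load 55/175]
5 storage lockers opened.

5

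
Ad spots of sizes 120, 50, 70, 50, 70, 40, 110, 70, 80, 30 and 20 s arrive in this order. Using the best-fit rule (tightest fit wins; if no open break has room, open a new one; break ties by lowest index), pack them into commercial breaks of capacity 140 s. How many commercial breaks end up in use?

  120 → break 1 (new)  [load 120/140]
  50 → break 2 (new)  [load 50/140]
  70 → break 2  [load 120/140]
  50 → break 3 (new)  [load 50/140]
  70 → break 3  [load 120/140]
  40 → break 4 (new)  [load 40/140]
  110 → break 5 (new)  [load 110/140]
  70 → break 4  [load 110/140]
  80 → break 6 (new)  [load 80/140]
  30 → break 4  [load 140/140]
  20 → break 1  [load 140/140]
6 commercial breaks opened.

6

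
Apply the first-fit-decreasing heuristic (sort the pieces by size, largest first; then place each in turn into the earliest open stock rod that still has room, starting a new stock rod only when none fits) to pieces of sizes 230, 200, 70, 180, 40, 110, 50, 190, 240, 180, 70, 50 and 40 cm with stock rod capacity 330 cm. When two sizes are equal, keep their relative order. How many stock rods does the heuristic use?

Sorted descending: 240, 230, 200, 190, 180, 180, 110, 70, 70, 50, 50, 40, 40.
  240 → stock rod 1 (new)  [load 240/330]
  230 → stock rod 2 (new)  [load 230/330]
  200 → stock rod 3 (new)  [load 200/330]
  190 → stock rod 4 (new)  [load 190/330]
  180 → stock rod 5 (new)  [load 180/330]
  180 → stock rod 6 (new)  [load 180/330]
  110 → stock rod 3  [load 310/330]
  70 → stock rod 1  [load 310/330]
  70 → stock rod 2  [load 300/330]
  50 → stock rod 4  [load 240/330]
  50 → stock rod 4  [load 290/330]
  40 → stock rod 4  [load 330/330]
  40 → stock rod 5  [load 220/330]
6 stock rods opened.

6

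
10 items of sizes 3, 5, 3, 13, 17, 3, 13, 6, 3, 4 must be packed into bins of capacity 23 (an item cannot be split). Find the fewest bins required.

Total = 17 + 13 + 13 + 6 + 5 + 4 + 3 + 3 + 3 + 3 = 70.
Lower bound: ⌈70/23⌉ = 4 bins.
A packing using 4 bins:
  bin 1: 17 + 6 = 23
  bin 2: 13 + 5 + 4 = 22
  bin 3: 13 + 3 + 3 + 3 = 22
  bin 4: 3 = 3
This matches the lower bound, so 4 is optimal.

4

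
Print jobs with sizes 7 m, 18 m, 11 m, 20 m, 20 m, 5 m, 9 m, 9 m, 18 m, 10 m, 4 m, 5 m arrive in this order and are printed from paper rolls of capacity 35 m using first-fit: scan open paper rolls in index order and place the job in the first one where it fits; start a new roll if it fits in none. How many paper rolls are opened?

  7 → roll 1 (new)  [load 7/35]
  18 → roll 1  [load 25/35]
  11 → roll 2 (new)  [load 11/35]
  20 → roll 2  [load 31/35]
  20 → roll 3 (new)  [load 20/35]
  5 → roll 1  [load 30/35]
  9 → roll 3  [load 29/35]
  9 → roll 4 (new)  [load 9/35]
  18 → roll 4  [load 27/35]
  10 → roll 5 (new)  [load 10/35]
  4 → roll 1  [load 34/35]
  5 → roll 3  [load 34/35]
5 paper rolls opened.

5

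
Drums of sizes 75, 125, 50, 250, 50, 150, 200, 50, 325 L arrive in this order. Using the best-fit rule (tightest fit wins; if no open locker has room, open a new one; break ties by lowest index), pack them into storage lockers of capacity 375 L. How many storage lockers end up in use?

4

  75 → locker 1 (new)  [load 75/375]
  125 → locker 1  [load 200/375]
  50 → locker 1  [load 250/375]
  250 → locker 2 (new)  [load 250/375]
  50 → locker 1  [load 300/375]
  150 → locker 3 (new)  [load 150/375]
  200 → locker 3  [load 350/375]
  50 → locker 1  [load 350/375]
  325 → locker 4 (new)  [load 325/375]
4 storage lockers opened.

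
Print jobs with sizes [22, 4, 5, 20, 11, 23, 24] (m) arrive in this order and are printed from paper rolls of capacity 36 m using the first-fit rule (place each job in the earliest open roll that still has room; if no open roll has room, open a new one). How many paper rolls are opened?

  22 → roll 1 (new)  [load 22/36]
  4 → roll 1  [load 26/36]
  5 → roll 1  [load 31/36]
  20 → roll 2 (new)  [load 20/36]
  11 → roll 2  [load 31/36]
  23 → roll 3 (new)  [load 23/36]
  24 → roll 4 (new)  [load 24/36]
4 paper rolls opened.

4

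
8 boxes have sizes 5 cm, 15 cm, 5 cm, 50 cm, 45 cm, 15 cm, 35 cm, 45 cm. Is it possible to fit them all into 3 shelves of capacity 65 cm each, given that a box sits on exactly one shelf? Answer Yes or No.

No

Total = 215 cm; ⌈215/65⌉ = 4.
At least 4 shelves are required, but only 3 are allowed.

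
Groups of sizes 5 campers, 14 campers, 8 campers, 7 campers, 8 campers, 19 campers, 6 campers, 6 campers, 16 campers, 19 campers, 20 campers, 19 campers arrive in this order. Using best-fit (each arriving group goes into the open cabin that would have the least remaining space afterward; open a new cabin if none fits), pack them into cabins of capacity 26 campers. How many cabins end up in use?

7

  5 → cabin 1 (new)  [load 5/26]
  14 → cabin 1  [load 19/26]
  8 → cabin 2 (new)  [load 8/26]
  7 → cabin 1  [load 26/26]
  8 → cabin 2  [load 16/26]
  19 → cabin 3 (new)  [load 19/26]
  6 → cabin 3  [load 25/26]
  6 → cabin 2  [load 22/26]
  16 → cabin 4 (new)  [load 16/26]
  19 → cabin 5 (new)  [load 19/26]
  20 → cabin 6 (new)  [load 20/26]
  19 → cabin 7 (new)  [load 19/26]
7 cabins opened.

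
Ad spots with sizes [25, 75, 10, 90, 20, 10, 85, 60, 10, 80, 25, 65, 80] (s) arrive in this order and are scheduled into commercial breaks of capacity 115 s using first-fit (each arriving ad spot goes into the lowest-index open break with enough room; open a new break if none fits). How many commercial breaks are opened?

7

  25 → break 1 (new)  [load 25/115]
  75 → break 1  [load 100/115]
  10 → break 1  [load 110/115]
  90 → break 2 (new)  [load 90/115]
  20 → break 2  [load 110/115]
  10 → break 3 (new)  [load 10/115]
  85 → break 3  [load 95/115]
  60 → break 4 (new)  [load 60/115]
  10 → break 3  [load 105/115]
  80 → break 5 (new)  [load 80/115]
  25 → break 4  [load 85/115]
  65 → break 6 (new)  [load 65/115]
  80 → break 7 (new)  [load 80/115]
7 commercial breaks opened.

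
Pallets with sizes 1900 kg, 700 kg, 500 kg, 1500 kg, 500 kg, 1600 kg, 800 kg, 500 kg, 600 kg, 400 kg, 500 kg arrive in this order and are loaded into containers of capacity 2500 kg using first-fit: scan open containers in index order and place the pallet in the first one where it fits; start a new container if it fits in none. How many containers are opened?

4

  1900 → container 1 (new)  [load 1900/2500]
  700 → container 2 (new)  [load 700/2500]
  500 → container 1  [load 2400/2500]
  1500 → container 2  [load 2200/2500]
  500 → container 3 (new)  [load 500/2500]
  1600 → container 3  [load 2100/2500]
  800 → container 4 (new)  [load 800/2500]
  500 → container 4  [load 1300/2500]
  600 → container 4  [load 1900/2500]
  400 → container 3  [load 2500/2500]
  500 → container 4  [load 2400/2500]
4 containers opened.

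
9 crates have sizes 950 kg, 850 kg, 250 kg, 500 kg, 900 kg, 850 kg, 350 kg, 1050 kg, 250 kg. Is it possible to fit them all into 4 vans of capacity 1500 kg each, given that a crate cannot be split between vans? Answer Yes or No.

Total = 5950 kg; ⌈5950/1500⌉ = 4.
5 crates each exceed half the capacity and cannot share a van, forcing at least 5 vans.
At least 5 vans are required, but only 4 are allowed.

No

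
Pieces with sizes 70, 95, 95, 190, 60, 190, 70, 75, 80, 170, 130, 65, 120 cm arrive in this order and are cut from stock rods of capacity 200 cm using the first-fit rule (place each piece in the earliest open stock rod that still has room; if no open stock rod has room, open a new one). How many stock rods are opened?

9

  70 → stock rod 1 (new)  [load 70/200]
  95 → stock rod 1  [load 165/200]
  95 → stock rod 2 (new)  [load 95/200]
  190 → stock rod 3 (new)  [load 190/200]
  60 → stock rod 2  [load 155/200]
  190 → stock rod 4 (new)  [load 190/200]
  70 → stock rod 5 (new)  [load 70/200]
  75 → stock rod 5  [load 145/200]
  80 → stock rod 6 (new)  [load 80/200]
  170 → stock rod 7 (new)  [load 170/200]
  130 → stock rod 8 (new)  [load 130/200]
  65 → stock rod 6  [load 145/200]
  120 → stock rod 9 (new)  [load 120/200]
9 stock rods opened.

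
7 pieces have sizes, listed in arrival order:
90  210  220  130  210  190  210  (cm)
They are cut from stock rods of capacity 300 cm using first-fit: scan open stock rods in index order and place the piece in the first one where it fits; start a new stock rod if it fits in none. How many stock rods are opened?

6

  90 → stock rod 1 (new)  [load 90/300]
  210 → stock rod 1  [load 300/300]
  220 → stock rod 2 (new)  [load 220/300]
  130 → stock rod 3 (new)  [load 130/300]
  210 → stock rod 4 (new)  [load 210/300]
  190 → stock rod 5 (new)  [load 190/300]
  210 → stock rod 6 (new)  [load 210/300]
6 stock rods opened.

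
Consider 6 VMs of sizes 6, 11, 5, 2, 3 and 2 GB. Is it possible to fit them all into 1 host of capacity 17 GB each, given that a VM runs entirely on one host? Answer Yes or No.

Total = 29 GB; ⌈29/17⌉ = 2.
At least 2 hosts are required, but only 1 is allowed.

No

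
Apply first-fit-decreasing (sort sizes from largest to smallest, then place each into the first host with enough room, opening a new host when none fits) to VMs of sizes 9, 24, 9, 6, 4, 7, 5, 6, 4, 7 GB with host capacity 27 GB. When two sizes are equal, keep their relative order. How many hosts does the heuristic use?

4

Sorted descending: 24, 9, 9, 7, 7, 6, 6, 5, 4, 4.
  24 → host 1 (new)  [load 24/27]
  9 → host 2 (new)  [load 9/27]
  9 → host 2  [load 18/27]
  7 → host 2  [load 25/27]
  7 → host 3 (new)  [load 7/27]
  6 → host 3  [load 13/27]
  6 → host 3  [load 19/27]
  5 → host 3  [load 24/27]
  4 → host 4 (new)  [load 4/27]
  4 → host 4  [load 8/27]
4 hosts opened.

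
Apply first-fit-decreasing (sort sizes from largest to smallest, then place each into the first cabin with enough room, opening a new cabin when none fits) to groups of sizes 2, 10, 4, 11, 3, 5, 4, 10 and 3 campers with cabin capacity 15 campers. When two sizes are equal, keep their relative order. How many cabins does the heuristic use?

Sorted descending: 11, 10, 10, 5, 4, 4, 3, 3, 2.
  11 → cabin 1 (new)  [load 11/15]
  10 → cabin 2 (new)  [load 10/15]
  10 → cabin 3 (new)  [load 10/15]
  5 → cabin 2  [load 15/15]
  4 → cabin 1  [load 15/15]
  4 → cabin 3  [load 14/15]
  3 → cabin 4 (new)  [load 3/15]
  3 → cabin 4  [load 6/15]
  2 → cabin 4  [load 8/15]
4 cabins opened.

4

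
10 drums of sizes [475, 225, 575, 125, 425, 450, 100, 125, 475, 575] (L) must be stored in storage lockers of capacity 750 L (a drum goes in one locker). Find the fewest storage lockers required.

Total = 575 + 575 + 475 + 475 + 450 + 425 + 225 + 125 + 125 + 100 = 3550 L.
Lower bound: ⌈3550/750⌉ = 5 storage lockers.
Also, 6 drums each exceed 375 L, and no two of those can share a locker, so at least 6 storage lockers are needed.
A packing using 6 storage lockers:
  locker 1: 575 + 125 = 700
  locker 2: 575 + 125 = 700
  locker 3: 475 + 225 = 700
  locker 4: 475 + 100 = 575
  locker 5: 450 = 450
  locker 6: 425 = 425
This matches the lower bound, so 6 is optimal.

6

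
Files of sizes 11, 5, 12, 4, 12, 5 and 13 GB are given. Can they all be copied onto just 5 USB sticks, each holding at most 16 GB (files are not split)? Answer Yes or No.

Yes

A valid assignment using 5 USB sticks:
  USB stick 1: 13 = 13
  USB stick 2: 12 + 4 = 16
  USB stick 3: 12 = 12
  USB stick 4: 11 + 5 = 16
  USB stick 5: 5 = 5
Every load is within 16 GB, so 5 USB sticks suffice.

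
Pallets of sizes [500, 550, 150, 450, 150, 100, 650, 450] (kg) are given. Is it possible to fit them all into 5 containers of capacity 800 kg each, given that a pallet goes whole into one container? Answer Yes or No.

Yes

A valid assignment using 5 containers:
  container 1: 650 + 150 = 800
  container 2: 550 + 150 + 100 = 800
  container 3: 500 = 500
  container 4: 450 = 450
  container 5: 450 = 450
Every load is within 800 kg, so 5 containers suffice.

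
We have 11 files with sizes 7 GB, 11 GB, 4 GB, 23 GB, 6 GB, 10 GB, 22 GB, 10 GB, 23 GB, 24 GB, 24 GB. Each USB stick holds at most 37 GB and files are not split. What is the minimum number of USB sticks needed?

Total = 24 + 24 + 23 + 23 + 22 + 11 + 10 + 10 + 7 + 6 + 4 = 164 GB.
Lower bound: ⌈164/37⌉ = 5 USB sticks.
A packing using 5 USB sticks:
  USB stick 1: 24 + 11 = 35
  USB stick 2: 24 + 10 = 34
  USB stick 3: 23 + 10 + 4 = 37
  USB stick 4: 23 + 7 + 6 = 36
  USB stick 5: 22 = 22
This matches the lower bound, so 5 is optimal.

5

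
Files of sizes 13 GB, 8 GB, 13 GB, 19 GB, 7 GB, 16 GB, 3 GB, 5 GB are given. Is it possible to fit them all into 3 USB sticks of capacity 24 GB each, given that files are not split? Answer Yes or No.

No

Total = 84 GB; ⌈84/24⌉ = 4.
At least 4 USB sticks are required, but only 3 are allowed.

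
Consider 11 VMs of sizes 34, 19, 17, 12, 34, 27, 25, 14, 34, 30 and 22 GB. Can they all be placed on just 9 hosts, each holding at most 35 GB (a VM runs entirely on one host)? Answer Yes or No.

Yes

A valid assignment using 9 hosts:
  host 1: 34 = 34
  host 2: 34 = 34
  host 3: 34 = 34
  host 4: 30 = 30
  host 5: 27 = 27
  host 6: 25 = 25
  host 7: 22 + 12 = 34
  host 8: 19 + 14 = 33
  host 9: 17 = 17
Every load is within 35 GB, so 9 hosts suffice.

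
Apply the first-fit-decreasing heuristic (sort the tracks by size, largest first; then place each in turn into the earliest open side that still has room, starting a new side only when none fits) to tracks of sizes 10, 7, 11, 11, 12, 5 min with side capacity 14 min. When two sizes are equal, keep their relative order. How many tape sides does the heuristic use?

5

Sorted descending: 12, 11, 11, 10, 7, 5.
  12 → side 1 (new)  [load 12/14]
  11 → side 2 (new)  [load 11/14]
  11 → side 3 (new)  [load 11/14]
  10 → side 4 (new)  [load 10/14]
  7 → side 5 (new)  [load 7/14]
  5 → side 5  [load 12/14]
5 tape sides opened.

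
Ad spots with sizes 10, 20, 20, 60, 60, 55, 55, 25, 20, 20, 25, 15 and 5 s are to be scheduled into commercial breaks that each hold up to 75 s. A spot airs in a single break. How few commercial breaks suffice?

Total = 60 + 60 + 55 + 55 + 25 + 25 + 20 + 20 + 20 + 20 + 15 + 10 + 5 = 390 s.
Lower bound: ⌈390/75⌉ = 6 commercial breaks.
A packing using 6 commercial breaks:
  break 1: 60 + 15 = 75
  break 2: 60 + 10 + 5 = 75
  break 3: 55 + 20 = 75
  break 4: 55 + 20 = 75
  break 5: 25 + 25 + 20 = 70
  break 6: 20 = 20
This matches the lower bound, so 6 is optimal.

6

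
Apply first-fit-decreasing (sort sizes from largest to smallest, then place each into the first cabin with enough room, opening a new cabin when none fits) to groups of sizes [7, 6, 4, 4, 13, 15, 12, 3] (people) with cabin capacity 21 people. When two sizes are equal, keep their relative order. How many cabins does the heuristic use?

Sorted descending: 15, 13, 12, 7, 6, 4, 4, 3.
  15 → cabin 1 (new)  [load 15/21]
  13 → cabin 2 (new)  [load 13/21]
  12 → cabin 3 (new)  [load 12/21]
  7 → cabin 2  [load 20/21]
  6 → cabin 1  [load 21/21]
  4 → cabin 3  [load 16/21]
  4 → cabin 3  [load 20/21]
  3 → cabin 4 (new)  [load 3/21]
4 cabins opened.

4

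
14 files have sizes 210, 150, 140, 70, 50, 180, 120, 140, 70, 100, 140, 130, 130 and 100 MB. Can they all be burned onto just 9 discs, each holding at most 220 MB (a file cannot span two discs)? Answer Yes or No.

Total = 1730 MB; ⌈1730/220⌉ = 8.
9 files each exceed half the capacity and cannot share a disc, forcing at least 9 discs.
The bound of 9 does not rule out 9, but exhaustive search shows no assignment into 9 discs of capacity 220 MB exists — the minimum is 10.

No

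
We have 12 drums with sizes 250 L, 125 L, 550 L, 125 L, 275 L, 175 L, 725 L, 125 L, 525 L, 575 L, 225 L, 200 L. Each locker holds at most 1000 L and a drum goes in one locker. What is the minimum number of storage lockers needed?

Total = 725 + 575 + 550 + 525 + 275 + 250 + 225 + 200 + 175 + 125 + 125 + 125 = 3875 L.
Lower bound: ⌈3875/1000⌉ = 4 storage lockers.
A packing using 4 storage lockers:
  locker 1: 725 + 275 = 1000
  locker 2: 575 + 250 + 175 = 1000
  locker 3: 550 + 225 + 200 = 975
  locker 4: 525 + 125 + 125 + 125 = 900
This matches the lower bound, so 4 is optimal.

4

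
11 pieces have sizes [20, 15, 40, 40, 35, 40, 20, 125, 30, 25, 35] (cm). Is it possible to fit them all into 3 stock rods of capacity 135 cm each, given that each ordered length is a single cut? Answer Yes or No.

No

Total = 425 cm; ⌈425/135⌉ = 4.
At least 4 stock rods are required, but only 3 are allowed.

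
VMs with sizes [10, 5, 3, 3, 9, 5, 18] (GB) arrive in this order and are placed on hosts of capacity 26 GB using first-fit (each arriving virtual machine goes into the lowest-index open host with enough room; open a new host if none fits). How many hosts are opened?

  10 → host 1 (new)  [load 10/26]
  5 → host 1  [load 15/26]
  3 → host 1  [load 18/26]
  3 → host 1  [load 21/26]
  9 → host 2 (new)  [load 9/26]
  5 → host 1  [load 26/26]
  18 → host 3 (new)  [load 18/26]
3 hosts opened.

3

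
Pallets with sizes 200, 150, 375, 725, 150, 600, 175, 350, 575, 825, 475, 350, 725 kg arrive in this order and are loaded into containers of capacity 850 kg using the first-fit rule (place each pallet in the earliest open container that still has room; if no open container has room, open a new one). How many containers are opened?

8

  200 → container 1 (new)  [load 200/850]
  150 → container 1  [load 350/850]
  375 → container 1  [load 725/850]
  725 → container 2 (new)  [load 725/850]
  150 → container 3 (new)  [load 150/850]
  600 → container 3  [load 750/850]
  175 → container 4 (new)  [load 175/850]
  350 → container 4  [load 525/850]
  575 → container 5 (new)  [load 575/850]
  825 → container 6 (new)  [load 825/850]
  475 → container 7 (new)  [load 475/850]
  350 → container 7  [load 825/850]
  725 → container 8 (new)  [load 725/850]
8 containers opened.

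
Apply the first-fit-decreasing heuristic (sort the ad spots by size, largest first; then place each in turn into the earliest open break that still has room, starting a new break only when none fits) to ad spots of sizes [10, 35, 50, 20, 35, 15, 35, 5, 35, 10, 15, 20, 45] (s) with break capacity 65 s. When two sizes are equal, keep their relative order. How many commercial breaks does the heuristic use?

6

Sorted descending: 50, 45, 35, 35, 35, 35, 20, 20, 15, 15, 10, 10, 5.
  50 → break 1 (new)  [load 50/65]
  45 → break 2 (new)  [load 45/65]
  35 → break 3 (new)  [load 35/65]
  35 → break 4 (new)  [load 35/65]
  35 → break 5 (new)  [load 35/65]
  35 → break 6 (new)  [load 35/65]
  20 → break 2  [load 65/65]
  20 → break 3  [load 55/65]
  15 → break 1  [load 65/65]
  15 → break 4  [load 50/65]
  10 → break 3  [load 65/65]
  10 → break 4  [load 60/65]
  5 → break 4  [load 65/65]
6 commercial breaks opened.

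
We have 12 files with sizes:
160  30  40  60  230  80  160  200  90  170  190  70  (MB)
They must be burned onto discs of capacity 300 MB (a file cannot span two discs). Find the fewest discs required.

Total = 230 + 200 + 190 + 170 + 160 + 160 + 90 + 80 + 70 + 60 + 40 + 30 = 1480 MB.
Lower bound: ⌈1480/300⌉ = 5 discs.
Also, 6 files each exceed 150 MB, and no two of those can share a disc, so at least 6 discs are needed.
A packing using 6 discs:
  disc 1: 230 + 70 = 300
  disc 2: 200 + 90 = 290
  disc 3: 190 + 80 + 30 = 300
  disc 4: 170 + 60 + 40 = 270
  disc 5: 160 = 160
  disc 6: 160 = 160
This matches the lower bound, so 6 is optimal.

6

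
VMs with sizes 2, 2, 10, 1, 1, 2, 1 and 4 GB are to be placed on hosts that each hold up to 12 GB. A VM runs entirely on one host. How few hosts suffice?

Total = 10 + 4 + 2 + 2 + 2 + 1 + 1 + 1 = 23 GB.
Lower bound: ⌈23/12⌉ = 2 hosts.
A packing using 2 hosts:
  host 1: 10 + 2 = 12
  host 2: 4 + 2 + 2 + 1 + 1 + 1 = 11
This matches the lower bound, so 2 is optimal.

2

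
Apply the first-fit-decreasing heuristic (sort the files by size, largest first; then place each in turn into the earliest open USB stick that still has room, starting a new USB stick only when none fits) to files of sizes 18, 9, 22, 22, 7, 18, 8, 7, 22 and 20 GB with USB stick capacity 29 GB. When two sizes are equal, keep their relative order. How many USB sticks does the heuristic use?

6

Sorted descending: 22, 22, 22, 20, 18, 18, 9, 8, 7, 7.
  22 → USB stick 1 (new)  [load 22/29]
  22 → USB stick 2 (new)  [load 22/29]
  22 → USB stick 3 (new)  [load 22/29]
  20 → USB stick 4 (new)  [load 20/29]
  18 → USB stick 5 (new)  [load 18/29]
  18 → USB stick 6 (new)  [load 18/29]
  9 → USB stick 4  [load 29/29]
  8 → USB stick 5  [load 26/29]
  7 → USB stick 1  [load 29/29]
  7 → USB stick 2  [load 29/29]
6 USB sticks opened.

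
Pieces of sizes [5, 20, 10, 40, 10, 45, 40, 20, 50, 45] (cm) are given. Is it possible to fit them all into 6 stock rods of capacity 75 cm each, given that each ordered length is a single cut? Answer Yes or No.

Yes

A valid assignment using 5 stock rods:
  stock rod 1: 50 + 20 + 5 = 75
  stock rod 2: 45 + 20 + 10 = 75
  stock rod 3: 45 + 10 = 55
  stock rod 4: 40 = 40
  stock rod 5: 40 = 40
That uses only 5 ≤ 6, so 6 stock rods are enough.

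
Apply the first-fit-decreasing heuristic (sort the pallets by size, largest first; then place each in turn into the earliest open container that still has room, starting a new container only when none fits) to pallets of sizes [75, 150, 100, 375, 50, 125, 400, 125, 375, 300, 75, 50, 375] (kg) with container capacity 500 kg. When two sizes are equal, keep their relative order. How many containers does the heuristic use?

6

Sorted descending: 400, 375, 375, 375, 300, 150, 125, 125, 100, 75, 75, 50, 50.
  400 → container 1 (new)  [load 400/500]
  375 → container 2 (new)  [load 375/500]
  375 → container 3 (new)  [load 375/500]
  375 → container 4 (new)  [load 375/500]
  300 → container 5 (new)  [load 300/500]
  150 → container 5  [load 450/500]
  125 → container 2  [load 500/500]
  125 → container 3  [load 500/500]
  100 → container 1  [load 500/500]
  75 → container 4  [load 450/500]
  75 → container 6 (new)  [load 75/500]
  50 → container 4  [load 500/500]
  50 → container 5  [load 500/500]
6 containers opened.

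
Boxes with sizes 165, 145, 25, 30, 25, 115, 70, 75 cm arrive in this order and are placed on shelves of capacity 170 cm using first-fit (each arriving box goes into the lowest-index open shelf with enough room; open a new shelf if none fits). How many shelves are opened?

4

  165 → shelf 1 (new)  [load 165/170]
  145 → shelf 2 (new)  [load 145/170]
  25 → shelf 2  [load 170/170]
  30 → shelf 3 (new)  [load 30/170]
  25 → shelf 3  [load 55/170]
  115 → shelf 3  [load 170/170]
  70 → shelf 4 (new)  [load 70/170]
  75 → shelf 4  [load 145/170]
4 shelves opened.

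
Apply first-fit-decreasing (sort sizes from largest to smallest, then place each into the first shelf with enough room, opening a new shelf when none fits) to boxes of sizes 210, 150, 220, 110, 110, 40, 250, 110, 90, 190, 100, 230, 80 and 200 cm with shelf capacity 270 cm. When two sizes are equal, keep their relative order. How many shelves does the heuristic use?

9

Sorted descending: 250, 230, 220, 210, 200, 190, 150, 110, 110, 110, 100, 90, 80, 40.
  250 → shelf 1 (new)  [load 250/270]
  230 → shelf 2 (new)  [load 230/270]
  220 → shelf 3 (new)  [load 220/270]
  210 → shelf 4 (new)  [load 210/270]
  200 → shelf 5 (new)  [load 200/270]
  190 → shelf 6 (new)  [load 190/270]
  150 → shelf 7 (new)  [load 150/270]
  110 → shelf 7  [load 260/270]
  110 → shelf 8 (new)  [load 110/270]
  110 → shelf 8  [load 220/270]
  100 → shelf 9 (new)  [load 100/270]
  90 → shelf 9  [load 190/270]
  80 → shelf 6  [load 270/270]
  40 → shelf 2  [load 270/270]
9 shelves opened.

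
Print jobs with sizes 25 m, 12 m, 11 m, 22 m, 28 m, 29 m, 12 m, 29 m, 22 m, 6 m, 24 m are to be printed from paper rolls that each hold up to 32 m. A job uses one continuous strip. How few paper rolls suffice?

9

Total = 29 + 29 + 28 + 25 + 24 + 22 + 22 + 12 + 12 + 11 + 6 = 220 m.
Lower bound: ⌈220/32⌉ = 7 paper rolls.
A packing using 9 paper rolls:
  roll 1: 29 = 29
  roll 2: 29 = 29
  roll 3: 28 = 28
  roll 4: 25 + 6 = 31
  roll 5: 24 = 24
  roll 6: 22 = 22
  roll 7: 22 = 22
  roll 8: 12 + 12 = 24
  roll 9: 11 = 11
No arrangement into 8 paper rolls stays within capacity, so 9 is optimal.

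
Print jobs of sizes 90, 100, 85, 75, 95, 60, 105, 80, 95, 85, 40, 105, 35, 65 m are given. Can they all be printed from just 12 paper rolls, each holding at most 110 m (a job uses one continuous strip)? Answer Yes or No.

A valid assignment using 12 paper rolls:
  roll 1: 105 = 105
  roll 2: 105 = 105
  roll 3: 100 = 100
  roll 4: 95 = 95
  roll 5: 95 = 95
  roll 6: 90 = 90
  roll 7: 85 = 85
  roll 8: 85 = 85
  roll 9: 80 = 80
  roll 10: 75 + 35 = 110
  roll 11: 65 + 40 = 105
  roll 12: 60 = 60
Every load is within 110 m, so 12 paper rolls suffice.

Yes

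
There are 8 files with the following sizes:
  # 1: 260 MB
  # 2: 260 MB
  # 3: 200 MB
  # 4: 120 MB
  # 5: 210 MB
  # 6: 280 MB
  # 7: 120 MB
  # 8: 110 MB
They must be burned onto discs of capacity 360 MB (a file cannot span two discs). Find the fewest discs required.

Total = 280 + 260 + 260 + 210 + 200 + 120 + 120 + 110 = 1560 MB.
Lower bound: ⌈1560/360⌉ = 5 discs.
A packing using 6 discs:
  disc 1: 280 = 280
  disc 2: 260 = 260
  disc 3: 260 = 260
  disc 4: 210 + 120 = 330
  disc 5: 200 + 120 = 320
  disc 6: 110 = 110
No arrangement into 5 discs stays within capacity, so 6 is optimal.

6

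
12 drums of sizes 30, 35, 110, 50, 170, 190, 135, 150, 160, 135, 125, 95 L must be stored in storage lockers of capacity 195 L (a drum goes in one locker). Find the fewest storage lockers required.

9

Total = 190 + 170 + 160 + 150 + 135 + 135 + 125 + 110 + 95 + 50 + 35 + 30 = 1385 L.
Lower bound: ⌈1385/195⌉ = 8 storage lockers.
A packing using 9 storage lockers:
  locker 1: 190 = 190
  locker 2: 170 = 170
  locker 3: 160 + 35 = 195
  locker 4: 150 + 30 = 180
  locker 5: 135 + 50 = 185
  locker 6: 135 = 135
  locker 7: 125 = 125
  locker 8: 110 = 110
  locker 9: 95 = 95
No arrangement into 8 storage lockers stays within capacity, so 9 is optimal.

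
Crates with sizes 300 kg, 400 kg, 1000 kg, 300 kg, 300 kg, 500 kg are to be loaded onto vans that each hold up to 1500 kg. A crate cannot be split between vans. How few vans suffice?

Total = 1000 + 500 + 400 + 300 + 300 + 300 = 2800 kg.
Lower bound: ⌈2800/1500⌉ = 2 vans.
A packing using 2 vans:
  van 1: 1000 + 500 = 1500
  van 2: 400 + 300 + 300 + 300 = 1300
This matches the lower bound, so 2 is optimal.

2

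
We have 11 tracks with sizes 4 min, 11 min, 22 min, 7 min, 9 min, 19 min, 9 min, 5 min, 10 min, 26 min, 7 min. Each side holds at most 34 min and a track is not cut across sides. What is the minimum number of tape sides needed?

Total = 26 + 22 + 19 + 11 + 10 + 9 + 9 + 7 + 7 + 5 + 4 = 129 min.
Lower bound: ⌈129/34⌉ = 4 tape sides.
A packing using 4 tape sides:
  side 1: 26 + 7 = 33
  side 2: 22 + 11 = 33
  side 3: 19 + 10 + 5 = 34
  side 4: 9 + 9 + 7 + 4 = 29
This matches the lower bound, so 4 is optimal.

4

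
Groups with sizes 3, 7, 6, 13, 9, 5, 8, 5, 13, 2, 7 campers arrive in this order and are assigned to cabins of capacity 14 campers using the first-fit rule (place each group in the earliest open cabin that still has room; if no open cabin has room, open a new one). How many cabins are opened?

  3 → cabin 1 (new)  [load 3/14]
  7 → cabin 1  [load 10/14]
  6 → cabin 2 (new)  [load 6/14]
  13 → cabin 3 (new)  [load 13/14]
  9 → cabin 4 (new)  [load 9/14]
  5 → cabin 2  [load 11/14]
  8 → cabin 5 (new)  [load 8/14]
  5 → cabin 4  [load 14/14]
  13 → cabin 6 (new)  [load 13/14]
  2 → cabin 1  [load 12/14]
  7 → cabin 7 (new)  [load 7/14]
7 cabins opened.

7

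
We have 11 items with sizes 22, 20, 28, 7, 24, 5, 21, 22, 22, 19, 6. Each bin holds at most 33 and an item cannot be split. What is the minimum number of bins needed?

Total = 28 + 24 + 22 + 22 + 22 + 21 + 20 + 19 + 7 + 6 + 5 = 196.
Lower bound: ⌈196/33⌉ = 6 bins.
Also, 8 items each exceed 33/2, and no two of those can share a bin, so at least 8 bins are needed.
A packing using 8 bins:
  bin 1: 28 + 5 = 33
  bin 2: 24 + 7 = 31
  bin 3: 22 + 6 = 28
  bin 4: 22 = 22
  bin 5: 22 = 22
  bin 6: 21 = 21
  bin 7: 20 = 20
  bin 8: 19 = 19
This matches the lower bound, so 8 is optimal.

8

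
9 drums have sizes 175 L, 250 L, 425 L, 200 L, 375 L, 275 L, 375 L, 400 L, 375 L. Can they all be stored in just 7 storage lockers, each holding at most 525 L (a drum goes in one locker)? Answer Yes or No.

A valid assignment using 7 storage lockers:
  locker 1: 425 = 425
  locker 2: 400 = 400
  locker 3: 375 = 375
  locker 4: 375 = 375
  locker 5: 375 = 375
  locker 6: 275 + 250 = 525
  locker 7: 200 + 175 = 375
Every load is within 525 L, so 7 storage lockers suffice.

Yes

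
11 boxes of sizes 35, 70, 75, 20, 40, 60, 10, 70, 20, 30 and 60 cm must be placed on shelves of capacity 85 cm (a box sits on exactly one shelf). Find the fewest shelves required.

Total = 75 + 70 + 70 + 60 + 60 + 40 + 35 + 30 + 20 + 20 + 10 = 490 cm.
Lower bound: ⌈490/85⌉ = 6 shelves.
A packing using 7 shelves:
  shelf 1: 75 + 10 = 85
  shelf 2: 70 = 70
  shelf 3: 70 = 70
  shelf 4: 60 + 20 = 80
  shelf 5: 60 + 20 = 80
  shelf 6: 40 + 35 = 75
  shelf 7: 30 = 30
No arrangement into 6 shelves stays within capacity, so 7 is optimal.

7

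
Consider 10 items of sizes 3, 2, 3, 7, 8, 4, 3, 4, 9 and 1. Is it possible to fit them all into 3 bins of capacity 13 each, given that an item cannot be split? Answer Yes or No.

No

Total = 44; ⌈44/13⌉ = 4.
At least 4 bins are required, but only 3 are allowed.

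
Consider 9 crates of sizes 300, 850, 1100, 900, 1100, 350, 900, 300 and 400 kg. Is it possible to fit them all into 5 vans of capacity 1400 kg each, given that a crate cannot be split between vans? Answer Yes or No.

A valid assignment using 5 vans:
  van 1: 1100 + 300 = 1400
  van 2: 1100 + 300 = 1400
  van 3: 900 + 400 = 1300
  van 4: 900 + 350 = 1250
  van 5: 850 = 850
Every load is within 1400 kg, so 5 vans suffice.

Yes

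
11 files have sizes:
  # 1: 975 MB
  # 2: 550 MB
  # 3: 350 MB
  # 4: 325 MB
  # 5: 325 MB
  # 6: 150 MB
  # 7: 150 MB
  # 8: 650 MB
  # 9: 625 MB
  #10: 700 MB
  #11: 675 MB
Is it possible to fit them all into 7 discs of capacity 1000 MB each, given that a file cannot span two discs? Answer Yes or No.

A valid assignment using 6 discs:
  disc 1: 975 = 975
  disc 2: 700 + 150 + 150 = 1000
  disc 3: 675 + 325 = 1000
  disc 4: 650 + 350 = 1000
  disc 5: 625 + 325 = 950
  disc 6: 550 = 550
That uses only 6 ≤ 7, so 7 discs are enough.

Yes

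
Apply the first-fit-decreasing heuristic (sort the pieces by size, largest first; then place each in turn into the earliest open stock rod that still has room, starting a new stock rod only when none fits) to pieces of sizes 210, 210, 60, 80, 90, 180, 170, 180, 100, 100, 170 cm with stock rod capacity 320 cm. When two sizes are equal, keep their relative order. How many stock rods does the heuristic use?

Sorted descending: 210, 210, 180, 180, 170, 170, 100, 100, 90, 80, 60.
  210 → stock rod 1 (new)  [load 210/320]
  210 → stock rod 2 (new)  [load 210/320]
  180 → stock rod 3 (new)  [load 180/320]
  180 → stock rod 4 (new)  [load 180/320]
  170 → stock rod 5 (new)  [load 170/320]
  170 → stock rod 6 (new)  [load 170/320]
  100 → stock rod 1  [load 310/320]
  100 → stock rod 2  [load 310/320]
  90 → stock rod 3  [load 270/320]
  80 → stock rod 4  [load 260/320]
  60 → stock rod 4  [load 320/320]
6 stock rods opened.

6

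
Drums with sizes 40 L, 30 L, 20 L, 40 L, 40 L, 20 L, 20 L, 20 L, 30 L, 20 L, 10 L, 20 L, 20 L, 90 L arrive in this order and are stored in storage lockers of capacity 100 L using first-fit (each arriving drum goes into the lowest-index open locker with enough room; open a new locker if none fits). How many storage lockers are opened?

  40 → locker 1 (new)  [load 40/100]
  30 → locker 1  [load 70/100]
  20 → locker 1  [load 90/100]
  40 → locker 2 (new)  [load 40/100]
  40 → locker 2  [load 80/100]
  20 → locker 2  [load 100/100]
  20 → locker 3 (new)  [load 20/100]
  20 → locker 3  [load 40/100]
  30 → locker 3  [load 70/100]
  20 → locker 3  [load 90/100]
  10 → locker 1  [load 100/100]
  20 → locker 4 (new)  [load 20/100]
  20 → locker 4  [load 40/100]
  90 → locker 5 (new)  [load 90/100]
5 storage lockers opened.

5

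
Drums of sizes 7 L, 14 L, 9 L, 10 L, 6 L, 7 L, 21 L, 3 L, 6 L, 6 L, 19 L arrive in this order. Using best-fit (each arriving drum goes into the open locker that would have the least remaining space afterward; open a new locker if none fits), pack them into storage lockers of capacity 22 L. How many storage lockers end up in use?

  7 → locker 1 (new)  [load 7/22]
  14 → locker 1  [load 21/22]
  9 → locker 2 (new)  [load 9/22]
  10 → locker 2  [load 19/22]
  6 → locker 3 (new)  [load 6/22]
  7 → locker 3  [load 13/22]
  21 → locker 4 (new)  [load 21/22]
  3 → locker 2  [load 22/22]
  6 → locker 3  [load 19/22]
  6 → locker 5 (new)  [load 6/22]
  19 → locker 6 (new)  [load 19/22]
6 storage lockers opened.

6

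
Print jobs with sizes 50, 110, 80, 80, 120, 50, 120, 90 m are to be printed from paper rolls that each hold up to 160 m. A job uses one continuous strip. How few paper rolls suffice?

5

Total = 120 + 120 + 110 + 90 + 80 + 80 + 50 + 50 = 700 m.
Lower bound: ⌈700/160⌉ = 5 paper rolls.
A packing using 5 paper rolls:
  roll 1: 120 = 120
  roll 2: 120 = 120
  roll 3: 110 + 50 = 160
  roll 4: 90 + 50 = 140
  roll 5: 80 + 80 = 160
This matches the lower bound, so 5 is optimal.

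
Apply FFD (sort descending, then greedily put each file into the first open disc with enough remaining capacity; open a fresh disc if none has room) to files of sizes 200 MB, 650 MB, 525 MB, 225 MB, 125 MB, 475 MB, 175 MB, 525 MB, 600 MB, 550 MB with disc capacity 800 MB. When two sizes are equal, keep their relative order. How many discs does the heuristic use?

6

Sorted descending: 650, 600, 550, 525, 525, 475, 225, 200, 175, 125.
  650 → disc 1 (new)  [load 650/800]
  600 → disc 2 (new)  [load 600/800]
  550 → disc 3 (new)  [load 550/800]
  525 → disc 4 (new)  [load 525/800]
  525 → disc 5 (new)  [load 525/800]
  475 → disc 6 (new)  [load 475/800]
  225 → disc 3  [load 775/800]
  200 → disc 2  [load 800/800]
  175 → disc 4  [load 700/800]
  125 → disc 1  [load 775/800]
6 discs opened.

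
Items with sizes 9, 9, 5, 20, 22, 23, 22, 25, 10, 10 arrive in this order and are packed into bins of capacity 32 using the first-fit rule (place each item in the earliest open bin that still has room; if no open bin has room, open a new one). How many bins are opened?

  9 → bin 1 (new)  [load 9/32]
  9 → bin 1  [load 18/32]
  5 → bin 1  [load 23/32]
  20 → bin 2 (new)  [load 20/32]
  22 → bin 3 (new)  [load 22/32]
  23 → bin 4 (new)  [load 23/32]
  22 → bin 5 (new)  [load 22/32]
  25 → bin 6 (new)  [load 25/32]
  10 → bin 2  [load 30/32]
  10 → bin 3  [load 32/32]
6 bins opened.

6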